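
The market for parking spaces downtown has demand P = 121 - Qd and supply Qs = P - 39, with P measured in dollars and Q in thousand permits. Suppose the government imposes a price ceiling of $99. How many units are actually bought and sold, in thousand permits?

41

Rearranging demand gives Qd = 121 - P. Without the control the market clears where 121 - P = P - 39, i.e. P* = 80 and Q* = 41.
Since 99 is above P* = 80, the ceiling does not bind and the free-market outcome prevails.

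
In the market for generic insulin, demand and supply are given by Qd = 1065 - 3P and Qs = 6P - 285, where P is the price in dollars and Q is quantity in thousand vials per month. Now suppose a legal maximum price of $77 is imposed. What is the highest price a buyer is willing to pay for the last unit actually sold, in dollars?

In a free market, 1065 - 3P = 6P - 285 gives the equilibrium P* = 150, Q* = 615.
Since 77 < 150, the ceiling is binding.
At P = 77: Qd = 1065 - 3·77 = 834 and Qs = 6·77 - 285 = 177.
Only 177 units reach the market. On the demand curve, the marginal buyer's willingness to pay at Q = 177 is (1065 - 177)/3 = 296.

296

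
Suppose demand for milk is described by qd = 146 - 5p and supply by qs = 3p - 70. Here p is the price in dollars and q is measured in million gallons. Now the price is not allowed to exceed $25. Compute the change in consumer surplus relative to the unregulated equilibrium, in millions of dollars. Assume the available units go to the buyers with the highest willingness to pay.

Equilibrium: 146 - 5p = 3p - 70, so 216 = 8p and p* = 27, q* = 11.
The ceiling of 25 is below the equilibrium price 27, so it binds.
At p = 25: qd = 146 - 5·25 = 21 and qs = 3·25 - 70 = 5.
Consumer surplus without the control is ½ · (29.2 - 27) · 11 = 12.1.
With the ceiling, 5 units are sold at 25 (assume they go to the highest-value buyers). The demand price at q = 5 is 28.2, so CS = ½ · [(29.2 - 25) + (28.2 - 25)] · 5 = 18.5.
Change in consumer surplus = 18.5 - 12.1 = 6.4.

6.4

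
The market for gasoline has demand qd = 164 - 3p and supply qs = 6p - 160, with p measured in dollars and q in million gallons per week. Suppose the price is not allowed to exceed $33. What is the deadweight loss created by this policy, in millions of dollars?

Without the control the market clears where 164 - 3p = 6p - 160, i.e. p* = 36 and q* = 56.
Since 33 < 36, the ceiling is binding.
At p = 33: qd = 164 - 3·33 = 65 and qs = 6·33 - 160 = 38.
Quantity traded falls to 38. At q = 38 the demand price is (164 - 38)/3 = 42 and the supply price is (160 + 38)/6 = 33.
Deadweight loss = ½ · (42 - 33) · (56 - 38) = ½ · 9 · 18 = 81.

81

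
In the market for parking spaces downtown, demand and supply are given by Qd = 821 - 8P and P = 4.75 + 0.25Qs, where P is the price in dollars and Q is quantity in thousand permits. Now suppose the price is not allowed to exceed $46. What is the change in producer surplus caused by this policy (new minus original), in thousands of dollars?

-5112

Rearranging supply gives Qs = 4P - 19. Equilibrium: 821 - 8P = 4P - 19, so 840 = 12P and P* = 70, Q* = 261.
Since 46 < 70, the ceiling is binding.
At P = 46: Qd = 821 - 8·46 = 453 and Qs = 4·46 - 19 = 165.
Producer surplus without the control is ½ · (70 - 4.75) · 261 = 8515.125.
With the ceiling, producers sell 165 units at 46, so PS = ½ · (46 - 4.75) · 165 = 3403.125.
Change in producer surplus = 3403.125 - 8515.125 = -5112.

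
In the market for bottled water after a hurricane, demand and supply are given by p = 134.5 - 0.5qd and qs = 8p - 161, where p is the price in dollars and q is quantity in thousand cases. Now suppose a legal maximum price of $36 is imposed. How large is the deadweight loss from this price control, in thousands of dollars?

980

Rearranging demand gives qd = 269 - 2p. Without the control the market clears where 269 - 2p = 8p - 161, i.e. p* = 43 and q* = 183.
Since 36 < 43, the ceiling is binding.
At p = 36: qd = 269 - 2·36 = 197 and qs = 8·36 - 161 = 127.
Quantity traded falls to 127. At q = 127 the demand price is (269 - 127)/2 = 71 and the supply price is (161 + 127)/8 = 36.
Deadweight loss = ½ · (71 - 36) · (183 - 127) = ½ · 35 · 56 = 980.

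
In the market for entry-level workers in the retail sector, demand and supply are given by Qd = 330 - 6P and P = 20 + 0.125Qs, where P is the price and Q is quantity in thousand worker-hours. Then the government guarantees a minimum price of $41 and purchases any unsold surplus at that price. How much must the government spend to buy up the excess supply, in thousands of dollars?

Rearranging supply gives Qs = 8P - 160. In a free market, 330 - 6P = 8P - 160 gives the equilibrium P* = 35, Q* = 120.
Because the floor (41) lies above the market-clearing price, it is binding.
At P = 41: Qd = 330 - 6·41 = 84 and Qs = 8·41 - 160 = 168.
Surplus = Qs - Qd = 84.
Government expenditure = surplus × support price = 84 × 41 = 3444.

3444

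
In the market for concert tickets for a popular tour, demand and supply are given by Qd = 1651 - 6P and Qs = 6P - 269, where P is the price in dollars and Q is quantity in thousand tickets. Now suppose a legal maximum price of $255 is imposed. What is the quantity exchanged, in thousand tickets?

691

Without the control the market clears where 1651 - 6P = 6P - 269, i.e. P* = 160 and Q* = 691.
The ceiling of 255 is above the equilibrium price 160, so it is not binding; the market clears at P* = 160, Q* = 691.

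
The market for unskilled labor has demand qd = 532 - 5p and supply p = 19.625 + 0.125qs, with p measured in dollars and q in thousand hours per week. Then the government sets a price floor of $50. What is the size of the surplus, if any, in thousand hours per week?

Rearranging supply gives qs = 8p - 157. Equilibrium: 532 - 5p = 8p - 157, so 689 = 13p and p* = 53, q* = 267.
The floor of 50 is below the equilibrium price 53, so it is not binding; the market clears at p* = 53, q* = 267.
Since the control does not bind, there is no surplus.

0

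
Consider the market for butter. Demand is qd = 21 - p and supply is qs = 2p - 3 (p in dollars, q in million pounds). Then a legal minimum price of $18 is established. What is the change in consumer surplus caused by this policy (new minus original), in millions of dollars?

Setting quantity demanded equal to quantity supplied, 21 - p = 2p - 3, gives p* = 8 and q* = 13.
Since 18 > 8, the floor is binding.
At p = 18: qd = 21 - 18 = 3 and qs = 2·18 - 3 = 33.
Consumer surplus without the control is ½ · (21 - 8) · 13 = 84.5.
With the floor, consumers buy 3 units at 18, so CS = ½ · (21 - 18) · 3 = 4.5.
Change in consumer surplus = 4.5 - 84.5 = -80.

-80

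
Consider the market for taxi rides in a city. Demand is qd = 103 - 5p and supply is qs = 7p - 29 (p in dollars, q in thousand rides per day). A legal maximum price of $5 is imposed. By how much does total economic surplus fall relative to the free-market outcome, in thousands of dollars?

302.4

In a free market, 103 - 5p = 7p - 29 gives the equilibrium p* = 11, q* = 48.
Because the ceiling (5) lies below the market-clearing price, it is binding.
At p = 5: qd = 103 - 5·5 = 78 and qs = 7·5 - 29 = 6.
Quantity traded falls to 6. At q = 6 the demand price is (103 - 6)/5 = 19.4 and the supply price is (29 + 6)/7 = 5.
Deadweight loss = ½ · (19.4 - 5) · (48 - 6) = ½ · 14.4 · 42 = 302.4.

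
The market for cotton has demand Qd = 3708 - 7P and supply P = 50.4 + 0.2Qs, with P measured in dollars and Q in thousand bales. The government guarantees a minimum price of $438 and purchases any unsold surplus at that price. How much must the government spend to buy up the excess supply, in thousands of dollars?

Rearranging supply gives Qs = 5P - 252. Setting quantity demanded equal to quantity supplied, 3708 - 7P = 5P - 252, gives P* = 330 and Q* = 1398.
The floor of 438 is above the equilibrium price 330, so it binds.
At P = 438: Qd = 3708 - 7·438 = 642 and Qs = 5·438 - 252 = 1938.
Surplus = Qs - Qd = 1296.
Government expenditure = surplus × support price = 1296 × 438 = 567648.

567648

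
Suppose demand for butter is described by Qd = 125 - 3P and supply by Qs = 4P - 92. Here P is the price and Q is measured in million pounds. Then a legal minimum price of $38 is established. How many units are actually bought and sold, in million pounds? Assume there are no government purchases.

11

In a free market, 125 - 3P = 4P - 92 gives the equilibrium P* = 31, Q* = 32.
The floor of 38 is above the equilibrium price 31, so it binds.
At P = 38: Qd = 125 - 3·38 = 11 and Qs = 4·38 - 92 = 60.
The quantity actually transacted is the short side, demand: 11.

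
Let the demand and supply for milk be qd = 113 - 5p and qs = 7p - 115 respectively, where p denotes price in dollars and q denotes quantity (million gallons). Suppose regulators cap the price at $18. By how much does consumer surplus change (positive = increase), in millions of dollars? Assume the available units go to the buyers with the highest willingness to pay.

Without the control the market clears where 113 - 5p = 7p - 115, i.e. p* = 19 and q* = 18.
Since 18 < 19, the ceiling is binding.
At p = 18: qd = 113 - 5·18 = 23 and qs = 7·18 - 115 = 11.
Consumer surplus without the control is ½ · (22.6 - 19) · 18 = 32.4.
With the ceiling, 11 units are sold at 18 (assume they go to the highest-value buyers). The demand price at q = 11 is 20.4, so CS = ½ · [(22.6 - 18) + (20.4 - 18)] · 11 = 38.5.
Change in consumer surplus = 38.5 - 32.4 = 6.1.

6.1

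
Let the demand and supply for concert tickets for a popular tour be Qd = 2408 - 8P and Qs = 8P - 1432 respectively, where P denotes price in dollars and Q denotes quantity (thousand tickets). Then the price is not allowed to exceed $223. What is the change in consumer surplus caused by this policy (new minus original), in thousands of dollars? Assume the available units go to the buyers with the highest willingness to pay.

4828

Equilibrium: 2408 - 8P = 8P - 1432, so 3840 = 16P and P* = 240, Q* = 488.
Because the ceiling (223) lies below the market-clearing price, it is binding.
At P = 223: Qd = 2408 - 8·223 = 624 and Qs = 8·223 - 1432 = 352.
Consumer surplus without the control is ½ · (301 - 240) · 488 = 14884.
With the ceiling, 352 units are sold at 223 (assume they go to the highest-value buyers). The demand price at Q = 352 is 257, so CS = ½ · [(301 - 223) + (257 - 223)] · 352 = 19712.
Change in consumer surplus = 19712 - 14884 = 4828.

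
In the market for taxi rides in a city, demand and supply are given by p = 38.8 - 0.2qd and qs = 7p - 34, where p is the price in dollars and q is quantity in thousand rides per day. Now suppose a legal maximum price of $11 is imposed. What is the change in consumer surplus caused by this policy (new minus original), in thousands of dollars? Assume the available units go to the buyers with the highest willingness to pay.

Rearranging demand gives qd = 194 - 5p. In a free market, 194 - 5p = 7p - 34 gives the equilibrium p* = 19, q* = 99.
Because the ceiling (11) lies below the market-clearing price, it is binding.
At p = 11: qd = 194 - 5·11 = 139 and qs = 7·11 - 34 = 43.
Consumer surplus without the control is ½ · (38.8 - 19) · 99 = 980.1.
With the ceiling, 43 units are sold at 11 (assume they go to the highest-value buyers). The demand price at q = 43 is 30.2, so CS = ½ · [(38.8 - 11) + (30.2 - 11)] · 43 = 1010.5.
Change in consumer surplus = 1010.5 - 980.1 = 30.4.

30.4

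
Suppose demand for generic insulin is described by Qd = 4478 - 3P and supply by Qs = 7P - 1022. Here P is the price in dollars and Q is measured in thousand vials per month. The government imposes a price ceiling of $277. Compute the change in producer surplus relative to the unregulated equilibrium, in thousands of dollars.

-511192.5

Without the control the market clears where 4478 - 3P = 7P - 1022, i.e. P* = 550 and Q* = 2828.
Since 277 < 550, the ceiling is binding.
At P = 277: Qd = 4478 - 3·277 = 3647 and Qs = 7·277 - 1022 = 917.
Producer surplus without the control is ½ · (550 - 146) · 2828 = 571256.
With the ceiling, producers sell 917 units at 277, so PS = ½ · (277 - 146) · 917 = 60063.5.
Change in producer surplus = 60063.5 - 571256 = -511192.5.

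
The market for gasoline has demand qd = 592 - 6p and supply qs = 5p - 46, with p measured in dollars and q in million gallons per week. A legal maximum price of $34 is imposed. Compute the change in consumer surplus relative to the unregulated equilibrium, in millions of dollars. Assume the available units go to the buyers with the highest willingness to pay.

Without the control the market clears where 592 - 6p = 5p - 46, i.e. p* = 58 and q* = 244.
Because the ceiling (34) lies below the market-clearing price, it is binding.
At p = 34: qd = 592 - 6·34 = 388 and qs = 5·34 - 46 = 124.
Consumer surplus without the control is ½ · (296/3 - 58) · 244 = 14884/3.
With the ceiling, 124 units are sold at 34 (assume they go to the highest-value buyers). The demand price at q = 124 is 78, so CS = ½ · [(296/3 - 34) + (78 - 34)] · 124 = 20212/3.
Change in consumer surplus = 20212/3 - 14884/3 = 1776.

1776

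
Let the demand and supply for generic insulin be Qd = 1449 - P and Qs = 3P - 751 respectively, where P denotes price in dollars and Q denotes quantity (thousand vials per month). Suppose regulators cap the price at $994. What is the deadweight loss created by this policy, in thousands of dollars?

0

Equilibrium: 1449 - P = 3P - 751, so 2200 = 4P and P* = 550, Q* = 899.
Since 994 is above P* = 550, the ceiling does not bind and the free-market outcome prevails.
Since the control does not bind, no trades are prevented and deadweight loss is zero.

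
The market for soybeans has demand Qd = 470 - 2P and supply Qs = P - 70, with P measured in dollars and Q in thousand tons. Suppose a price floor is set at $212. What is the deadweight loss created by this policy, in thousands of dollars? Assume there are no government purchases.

Equilibrium: 470 - 2P = P - 70, so 540 = 3P and P* = 180, Q* = 110.
Because the floor (212) lies above the market-clearing price, it is binding.
At P = 212: Qd = 470 - 2·212 = 46 and Qs = 212 - 70 = 142.
Quantity traded falls to 46. At Q = 46 the demand price is (470 - 46)/2 = 212 and the supply price is 70 + 46 = 116.
Deadweight loss = ½ · (212 - 116) · (110 - 46) = ½ · 96 · 64 = 3072.

3072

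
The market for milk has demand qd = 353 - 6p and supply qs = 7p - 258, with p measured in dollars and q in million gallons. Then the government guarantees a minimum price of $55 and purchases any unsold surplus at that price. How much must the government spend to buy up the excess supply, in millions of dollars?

Without the control the market clears where 353 - 6p = 7p - 258, i.e. p* = 47 and q* = 71.
Because the floor (55) lies above the market-clearing price, it is binding.
At p = 55: qd = 353 - 6·55 = 23 and qs = 7·55 - 258 = 127.
Surplus = qs - qd = 104.
Government expenditure = surplus × support price = 104 × 55 = 5720.

5720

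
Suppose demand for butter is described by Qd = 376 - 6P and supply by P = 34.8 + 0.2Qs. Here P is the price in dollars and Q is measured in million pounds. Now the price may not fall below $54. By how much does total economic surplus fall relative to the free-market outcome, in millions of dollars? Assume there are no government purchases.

Rearranging supply gives Qs = 5P - 174. Without the control the market clears where 376 - 6P = 5P - 174, i.e. P* = 50 and Q* = 76.
Because the floor (54) lies above the market-clearing price, it is binding.
At P = 54: Qd = 376 - 6·54 = 52 and Qs = 5·54 - 174 = 96.
Quantity traded falls to 52. At Q = 52 the demand price is (376 - 52)/6 = 54 and the supply price is (174 + 52)/5 = 45.2.
Deadweight loss = ½ · (54 - 45.2) · (76 - 52) = ½ · 8.8 · 24 = 105.6.

105.6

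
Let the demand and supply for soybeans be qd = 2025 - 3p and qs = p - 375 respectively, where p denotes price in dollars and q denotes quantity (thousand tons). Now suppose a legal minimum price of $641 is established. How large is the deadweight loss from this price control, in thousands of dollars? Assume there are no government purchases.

In a free market, 2025 - 3p = p - 375 gives the equilibrium p* = 600, q* = 225.
Because the floor (641) lies above the market-clearing price, it is binding.
At p = 641: qd = 2025 - 3·641 = 102 and qs = 641 - 375 = 266.
Quantity traded falls to 102. At q = 102 the demand price is (2025 - 102)/3 = 641 and the supply price is 375 + 102 = 477.
Deadweight loss = ½ · (641 - 477) · (225 - 102) = ½ · 164 · 123 = 10086.

10086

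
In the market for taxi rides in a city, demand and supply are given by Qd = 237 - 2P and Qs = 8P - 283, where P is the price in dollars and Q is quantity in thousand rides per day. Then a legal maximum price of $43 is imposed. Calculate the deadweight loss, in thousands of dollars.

1620

Without the control the market clears where 237 - 2P = 8P - 283, i.e. P* = 52 and Q* = 133.
Because the ceiling (43) lies below the market-clearing price, it is binding.
At P = 43: Qd = 237 - 2·43 = 151 and Qs = 8·43 - 283 = 61.
Quantity traded falls to 61. At Q = 61 the demand price is (237 - 61)/2 = 88 and the supply price is (283 + 61)/8 = 43.
Deadweight loss = ½ · (88 - 43) · (133 - 61) = ½ · 45 · 72 = 1620.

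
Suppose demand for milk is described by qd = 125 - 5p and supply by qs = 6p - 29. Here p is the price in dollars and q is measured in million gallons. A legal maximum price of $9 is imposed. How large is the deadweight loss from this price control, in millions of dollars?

165

Without the control the market clears where 125 - 5p = 6p - 29, i.e. p* = 14 and q* = 55.
Since 9 < 14, the ceiling is binding.
At p = 9: qd = 125 - 5·9 = 80 and qs = 6·9 - 29 = 25.
Quantity traded falls to 25. At q = 25 the demand price is (125 - 25)/5 = 20 and the supply price is (29 + 25)/6 = 9.
Deadweight loss = ½ · (20 - 9) · (55 - 25) = ½ · 11 · 30 = 165.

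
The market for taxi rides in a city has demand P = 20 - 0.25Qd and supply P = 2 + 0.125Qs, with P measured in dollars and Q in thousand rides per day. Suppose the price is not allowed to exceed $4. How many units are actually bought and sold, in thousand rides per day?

16

Rearranging demand gives Qd = 80 - 4P; rearranging supply gives Qs = 8P - 16. Setting quantity demanded equal to quantity supplied, 80 - 4P = 8P - 16, gives P* = 8 and Q* = 48.
Since 4 < 8, the ceiling is binding.
At P = 4: Qd = 80 - 4·4 = 64 and Qs = 8·4 - 16 = 16.
The quantity actually transacted is the short side, supply: 16.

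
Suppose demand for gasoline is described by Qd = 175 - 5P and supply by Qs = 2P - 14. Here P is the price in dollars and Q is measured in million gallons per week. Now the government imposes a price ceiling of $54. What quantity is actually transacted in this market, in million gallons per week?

Setting quantity demanded equal to quantity supplied, 175 - 5P = 2P - 14, gives P* = 27 and Q* = 40.
The ceiling of 54 is above the equilibrium price 27, so it is not binding; the market clears at P* = 27, Q* = 40.

40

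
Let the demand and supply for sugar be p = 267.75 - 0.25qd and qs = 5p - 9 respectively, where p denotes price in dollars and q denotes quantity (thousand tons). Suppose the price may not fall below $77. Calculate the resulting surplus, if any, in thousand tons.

Rearranging demand gives qd = 1071 - 4p. Setting quantity demanded equal to quantity supplied, 1071 - 4p = 5p - 9, gives p* = 120 and q* = 591.
The floor of 77 is below the equilibrium price 120, so it is not binding; the market clears at p* = 120, q* = 591.
Since the control does not bind, there is no surplus.

0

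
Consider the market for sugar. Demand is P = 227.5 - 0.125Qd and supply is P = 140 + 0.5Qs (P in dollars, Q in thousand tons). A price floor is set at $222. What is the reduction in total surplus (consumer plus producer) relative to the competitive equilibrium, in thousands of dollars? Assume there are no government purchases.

Rearranging demand gives Qd = 1820 - 8P; rearranging supply gives Qs = 2P - 280. Without the control the market clears where 1820 - 8P = 2P - 280, i.e. P* = 210 and Q* = 140.
The floor of 222 is above the equilibrium price 210, so it binds.
At P = 222: Qd = 1820 - 8·222 = 44 and Qs = 2·222 - 280 = 164.
Quantity traded falls to 44. At Q = 44 the demand price is (1820 - 44)/8 = 222 and the supply price is (280 + 44)/2 = 162.
Deadweight loss = ½ · (222 - 162) · (140 - 44) = ½ · 60 · 96 = 2880.

2880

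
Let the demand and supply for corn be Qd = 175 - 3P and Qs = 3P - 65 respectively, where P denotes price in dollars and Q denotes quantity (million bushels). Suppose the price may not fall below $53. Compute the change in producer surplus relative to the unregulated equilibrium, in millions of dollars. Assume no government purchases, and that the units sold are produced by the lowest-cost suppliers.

Setting quantity demanded equal to quantity supplied, 175 - 3P = 3P - 65, gives P* = 40 and Q* = 55.
The floor of 53 is above the equilibrium price 40, so it binds.
At P = 53: Qd = 175 - 3·53 = 16 and Qs = 3·53 - 65 = 94.
Producer surplus without the control is ½ · (40 - 65/3) · 55 = 3025/6.
With the floor, 16 units are sold at 53. The supply price at Q = 16 is 27, so PS = ½ · [(53 - 65/3) + (53 - 27)] · 16 = 1376/3.
Change in producer surplus = 1376/3 - 3025/6 = -45.5.

-45.5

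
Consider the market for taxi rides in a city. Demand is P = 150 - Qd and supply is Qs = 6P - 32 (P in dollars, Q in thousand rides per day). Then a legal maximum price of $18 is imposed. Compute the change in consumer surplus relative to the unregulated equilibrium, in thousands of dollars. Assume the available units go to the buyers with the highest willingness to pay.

-544

Rearranging demand gives Qd = 150 - P. Without the control the market clears where 150 - P = 6P - 32, i.e. P* = 26 and Q* = 124.
The ceiling of 18 is below the equilibrium price 26, so it binds.
At P = 18: Qd = 150 - 18 = 132 and Qs = 6·18 - 32 = 76.
Consumer surplus without the control is ½ · (150 - 26) · 124 = 7688.
With the ceiling, 76 units are sold at 18 (assume they go to the highest-value buyers). The demand price at Q = 76 is 74, so CS = ½ · [(150 - 18) + (74 - 18)] · 76 = 7144.
Change in consumer surplus = 7144 - 7688 = -544.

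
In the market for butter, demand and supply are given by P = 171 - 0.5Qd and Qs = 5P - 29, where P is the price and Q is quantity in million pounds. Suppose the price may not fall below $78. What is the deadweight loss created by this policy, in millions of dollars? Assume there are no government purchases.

Rearranging demand gives Qd = 342 - 2P. Without the control the market clears where 342 - 2P = 5P - 29, i.e. P* = 53 and Q* = 236.
The floor of 78 is above the equilibrium price 53, so it binds.
At P = 78: Qd = 342 - 2·78 = 186 and Qs = 5·78 - 29 = 361.
Quantity traded falls to 186. At Q = 186 the demand price is (342 - 186)/2 = 78 and the supply price is (29 + 186)/5 = 43.
Deadweight loss = ½ · (78 - 43) · (236 - 186) = ½ · 35 · 50 = 875.

875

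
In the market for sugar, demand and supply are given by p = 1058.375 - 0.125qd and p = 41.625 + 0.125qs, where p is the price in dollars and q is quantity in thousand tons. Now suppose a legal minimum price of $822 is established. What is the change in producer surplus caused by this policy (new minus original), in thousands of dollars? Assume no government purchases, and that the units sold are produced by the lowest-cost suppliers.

218416

Rearranging demand gives qd = 8467 - 8p; rearranging supply gives qs = 8p - 333. Setting quantity demanded equal to quantity supplied, 8467 - 8p = 8p - 333, gives p* = 550 and q* = 4067.
The floor of 822 is above the equilibrium price 550, so it binds.
At p = 822: qd = 8467 - 8·822 = 1891 and qs = 8·822 - 333 = 6243.
Producer surplus without the control is ½ · (550 - 41.625) · 4067 = 1033780.5625.
With the floor, 1891 units are sold at 822. The supply price at q = 1891 is 278, so PS = ½ · [(822 - 41.625) + (822 - 278)] · 1891 = 1252196.5625.
Change in producer surplus = 1252196.5625 - 1033780.5625 = 218416.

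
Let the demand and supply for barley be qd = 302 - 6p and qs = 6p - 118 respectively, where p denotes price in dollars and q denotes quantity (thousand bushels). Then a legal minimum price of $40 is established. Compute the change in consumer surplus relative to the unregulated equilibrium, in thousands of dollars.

-385

Equilibrium: 302 - 6p = 6p - 118, so 420 = 12p and p* = 35, q* = 92.
Since 40 > 35, the floor is binding.
At p = 40: qd = 302 - 6·40 = 62 and qs = 6·40 - 118 = 122.
Consumer surplus without the control is ½ · (151/3 - 35) · 92 = 2116/3.
With the floor, consumers buy 62 units at 40, so CS = ½ · (151/3 - 40) · 62 = 961/3.
Change in consumer surplus = 961/3 - 2116/3 = -385.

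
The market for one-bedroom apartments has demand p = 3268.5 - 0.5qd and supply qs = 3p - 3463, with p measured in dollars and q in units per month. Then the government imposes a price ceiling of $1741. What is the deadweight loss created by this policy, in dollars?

251553.75

Rearranging demand gives qd = 6537 - 2p. Equilibrium: 6537 - 2p = 3p - 3463, so 10000 = 5p and p* = 2000, q* = 2537.
The ceiling of 1741 is below the equilibrium price 2000, so it binds.
At p = 1741: qd = 6537 - 2·1741 = 3055 and qs = 3·1741 - 3463 = 1760.
Quantity traded falls to 1760. At q = 1760 the demand price is (6537 - 1760)/2 = 2388.5 and the supply price is (3463 + 1760)/3 = 1741.
Deadweight loss = ½ · (2388.5 - 1741) · (2537 - 1760) = ½ · 647.5 · 777 = 251553.75.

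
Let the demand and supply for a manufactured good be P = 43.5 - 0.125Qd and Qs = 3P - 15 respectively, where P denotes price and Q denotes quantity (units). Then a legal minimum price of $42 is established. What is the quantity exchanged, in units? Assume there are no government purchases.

Rearranging demand gives Qd = 348 - 8P. Setting quantity demanded equal to quantity supplied, 348 - 8P = 3P - 15, gives P* = 33 and Q* = 84.
The floor of 42 is above the equilibrium price 33, so it binds.
At P = 42: Qd = 348 - 8·42 = 12 and Qs = 3·42 - 15 = 111.
The quantity actually transacted is the short side, demand: 12.

12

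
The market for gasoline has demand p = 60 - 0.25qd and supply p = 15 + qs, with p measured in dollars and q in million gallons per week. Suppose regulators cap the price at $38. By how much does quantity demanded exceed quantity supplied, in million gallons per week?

Rearranging demand gives qd = 240 - 4p; rearranging supply gives qs = p - 15. In a free market, 240 - 4p = p - 15 gives the equilibrium p* = 51, q* = 36.
Since 38 < 51, the ceiling is binding.
At p = 38: qd = 240 - 4·38 = 88 and qs = 38 - 15 = 23.
Shortage = qd - qs = 88 - 23 = 65.

65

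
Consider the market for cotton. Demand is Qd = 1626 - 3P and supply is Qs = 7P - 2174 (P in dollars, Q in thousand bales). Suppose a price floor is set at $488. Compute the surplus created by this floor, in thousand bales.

1080

Without the control the market clears where 1626 - 3P = 7P - 2174, i.e. P* = 380 and Q* = 486.
Because the floor (488) lies above the market-clearing price, it is binding.
At P = 488: Qd = 1626 - 3·488 = 162 and Qs = 7·488 - 2174 = 1242.
Surplus = Qs - Qd = 1242 - 162 = 1080.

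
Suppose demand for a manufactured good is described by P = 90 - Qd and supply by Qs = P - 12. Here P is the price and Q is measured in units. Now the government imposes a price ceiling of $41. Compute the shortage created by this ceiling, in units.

20

Rearranging demand gives Qd = 90 - P. Setting quantity demanded equal to quantity supplied, 90 - P = P - 12, gives P* = 51 and Q* = 39.
Since 41 < 51, the ceiling is binding.
At P = 41: Qd = 90 - 41 = 49 and Qs = 41 - 12 = 29.
Shortage = Qd - Qs = 49 - 29 = 20.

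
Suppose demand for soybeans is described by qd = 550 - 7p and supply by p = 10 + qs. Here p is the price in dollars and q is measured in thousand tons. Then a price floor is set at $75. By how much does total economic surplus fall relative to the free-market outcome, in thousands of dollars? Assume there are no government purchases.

700

Rearranging supply gives qs = p - 10. Equilibrium: 550 - 7p = p - 10, so 560 = 8p and p* = 70, q* = 60.
The floor of 75 is above the equilibrium price 70, so it binds.
At p = 75: qd = 550 - 7·75 = 25 and qs = 75 - 10 = 65.
Quantity traded falls to 25. At q = 25 the demand price is (550 - 25)/7 = 75 and the supply price is 10 + 25 = 35.
Deadweight loss = ½ · (75 - 35) · (60 - 25) = ½ · 40 · 35 = 700.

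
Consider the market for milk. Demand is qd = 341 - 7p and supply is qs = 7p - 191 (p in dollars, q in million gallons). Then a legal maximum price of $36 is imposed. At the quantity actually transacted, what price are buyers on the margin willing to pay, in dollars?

In a free market, 341 - 7p = 7p - 191 gives the equilibrium p* = 38, q* = 75.
The ceiling of 36 is below the equilibrium price 38, so it binds.
At p = 36: qd = 341 - 7·36 = 89 and qs = 7·36 - 191 = 61.
Only 61 units reach the market. On the demand curve, the marginal buyer's willingness to pay at q = 61 is (341 - 61)/7 = 40.

40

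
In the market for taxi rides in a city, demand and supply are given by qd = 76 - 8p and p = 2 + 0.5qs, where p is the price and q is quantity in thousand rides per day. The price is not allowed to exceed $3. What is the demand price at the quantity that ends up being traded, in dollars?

Rearranging supply gives qs = 2p - 4. Setting quantity demanded equal to quantity supplied, 76 - 8p = 2p - 4, gives p* = 8 and q* = 12.
Because the ceiling (3) lies below the market-clearing price, it is binding.
At p = 3: qd = 76 - 8·3 = 52 and qs = 2·3 - 4 = 2.
Only 2 units reach the market. On the demand curve, the marginal buyer's willingness to pay at q = 2 is (76 - 2)/8 = 9.25.

9.25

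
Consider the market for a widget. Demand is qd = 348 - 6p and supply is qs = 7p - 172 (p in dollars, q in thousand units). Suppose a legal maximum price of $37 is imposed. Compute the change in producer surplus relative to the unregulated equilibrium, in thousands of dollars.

-292.5

Setting quantity demanded equal to quantity supplied, 348 - 6p = 7p - 172, gives p* = 40 and q* = 108.
Since 37 < 40, the ceiling is binding.
At p = 37: qd = 348 - 6·37 = 126 and qs = 7·37 - 172 = 87.
Producer surplus without the control is ½ · (40 - 172/7) · 108 = 5832/7.
With the ceiling, producers sell 87 units at 37, so PS = ½ · (37 - 172/7) · 87 = 7569/14.
Change in producer surplus = 7569/14 - 5832/7 = -292.5.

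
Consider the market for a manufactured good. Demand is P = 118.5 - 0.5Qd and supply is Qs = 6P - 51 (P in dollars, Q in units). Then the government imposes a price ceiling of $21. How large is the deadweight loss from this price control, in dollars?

Rearranging demand gives Qd = 237 - 2P. In a free market, 237 - 2P = 6P - 51 gives the equilibrium P* = 36, Q* = 165.
Because the ceiling (21) lies below the market-clearing price, it is binding.
At P = 21: Qd = 237 - 2·21 = 195 and Qs = 6·21 - 51 = 75.
Quantity traded falls to 75. At Q = 75 the demand price is (237 - 75)/2 = 81 and the supply price is (51 + 75)/6 = 21.
Deadweight loss = ½ · (81 - 21) · (165 - 75) = ½ · 60 · 90 = 2700.

2700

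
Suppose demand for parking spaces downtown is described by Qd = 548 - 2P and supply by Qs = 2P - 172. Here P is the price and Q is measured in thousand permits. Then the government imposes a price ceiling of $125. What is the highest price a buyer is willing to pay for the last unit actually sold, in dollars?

Setting quantity demanded equal to quantity supplied, 548 - 2P = 2P - 172, gives P* = 180 and Q* = 188.
Because the ceiling (125) lies below the market-clearing price, it is binding.
At P = 125: Qd = 548 - 2·125 = 298 and Qs = 2·125 - 172 = 78.
Only 78 units reach the market. On the demand curve, the marginal buyer's willingness to pay at Q = 78 is (548 - 78)/2 = 235.

235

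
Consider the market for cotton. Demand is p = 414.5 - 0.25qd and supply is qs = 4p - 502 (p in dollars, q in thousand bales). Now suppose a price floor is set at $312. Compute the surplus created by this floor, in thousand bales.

Rearranging demand gives qd = 1658 - 4p. Equilibrium: 1658 - 4p = 4p - 502, so 2160 = 8p and p* = 270, q* = 578.
Since 312 > 270, the floor is binding.
At p = 312: qd = 1658 - 4·312 = 410 and qs = 4·312 - 502 = 746.
Surplus = qs - qd = 746 - 410 = 336.

336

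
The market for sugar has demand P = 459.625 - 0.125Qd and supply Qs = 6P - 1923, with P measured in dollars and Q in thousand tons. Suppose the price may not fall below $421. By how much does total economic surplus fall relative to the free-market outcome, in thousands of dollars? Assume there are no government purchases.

4116

Rearranging demand gives Qd = 3677 - 8P. Equilibrium: 3677 - 8P = 6P - 1923, so 5600 = 14P and P* = 400, Q* = 477.
Because the floor (421) lies above the market-clearing price, it is binding.
At P = 421: Qd = 3677 - 8·421 = 309 and Qs = 6·421 - 1923 = 603.
Quantity traded falls to 309. At Q = 309 the demand price is (3677 - 309)/8 = 421 and the supply price is (1923 + 309)/6 = 372.
Deadweight loss = ½ · (421 - 372) · (477 - 309) = ½ · 49 · 168 = 4116.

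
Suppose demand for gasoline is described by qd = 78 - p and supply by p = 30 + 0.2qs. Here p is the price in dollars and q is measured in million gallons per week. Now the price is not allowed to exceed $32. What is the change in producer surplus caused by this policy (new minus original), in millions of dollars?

Rearranging supply gives qs = 5p - 150. Setting quantity demanded equal to quantity supplied, 78 - p = 5p - 150, gives p* = 38 and q* = 40.
Since 32 < 38, the ceiling is binding.
At p = 32: qd = 78 - 32 = 46 and qs = 5·32 - 150 = 10.
Producer surplus without the control is ½ · (38 - 30) · 40 = 160.
With the ceiling, producers sell 10 units at 32, so PS = ½ · (32 - 30) · 10 = 10.
Change in producer surplus = 10 - 160 = -150.

-150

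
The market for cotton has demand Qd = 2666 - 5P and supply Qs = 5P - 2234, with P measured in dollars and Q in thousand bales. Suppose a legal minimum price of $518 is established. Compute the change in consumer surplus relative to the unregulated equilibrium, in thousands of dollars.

In a free market, 2666 - 5P = 5P - 2234 gives the equilibrium P* = 490, Q* = 216.
Because the floor (518) lies above the market-clearing price, it is binding.
At P = 518: Qd = 2666 - 5·518 = 76 and Qs = 5·518 - 2234 = 356.
Consumer surplus without the control is ½ · (533.2 - 490) · 216 = 4665.6.
With the floor, consumers buy 76 units at 518, so CS = ½ · (533.2 - 518) · 76 = 577.6.
Change in consumer surplus = 577.6 - 4665.6 = -4088.

-4088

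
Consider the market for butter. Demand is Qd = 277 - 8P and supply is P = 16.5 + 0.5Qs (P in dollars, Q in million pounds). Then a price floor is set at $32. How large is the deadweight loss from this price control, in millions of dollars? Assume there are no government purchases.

20

Rearranging supply gives Qs = 2P - 33. Without the control the market clears where 277 - 8P = 2P - 33, i.e. P* = 31 and Q* = 29.
The floor of 32 is above the equilibrium price 31, so it binds.
At P = 32: Qd = 277 - 8·32 = 21 and Qs = 2·32 - 33 = 31.
Quantity traded falls to 21. At Q = 21 the demand price is (277 - 21)/8 = 32 and the supply price is (33 + 21)/2 = 27.
Deadweight loss = ½ · (32 - 27) · (29 - 21) = ½ · 5 · 8 = 20.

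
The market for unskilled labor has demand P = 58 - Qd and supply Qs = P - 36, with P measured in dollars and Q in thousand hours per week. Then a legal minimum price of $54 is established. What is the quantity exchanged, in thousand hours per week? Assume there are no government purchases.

4

Rearranging demand gives Qd = 58 - P. In a free market, 58 - P = P - 36 gives the equilibrium P* = 47, Q* = 11.
Because the floor (54) lies above the market-clearing price, it is binding.
At P = 54: Qd = 58 - 54 = 4 and Qs = 54 - 36 = 18.
The quantity actually transacted is the short side, demand: 4.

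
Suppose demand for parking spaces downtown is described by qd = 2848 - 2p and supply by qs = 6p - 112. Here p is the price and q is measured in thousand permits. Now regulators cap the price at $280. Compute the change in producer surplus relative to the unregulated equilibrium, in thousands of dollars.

-165420

Setting quantity demanded equal to quantity supplied, 2848 - 2p = 6p - 112, gives p* = 370 and q* = 2108.
The ceiling of 280 is below the equilibrium price 370, so it binds.
At p = 280: qd = 2848 - 2·280 = 2288 and qs = 6·280 - 112 = 1568.
Producer surplus without the control is ½ · (370 - 56/3) · 2108 = 1110916/3.
With the ceiling, producers sell 1568 units at 280, so PS = ½ · (280 - 56/3) · 1568 = 614656/3.
Change in producer surplus = 614656/3 - 1110916/3 = -165420.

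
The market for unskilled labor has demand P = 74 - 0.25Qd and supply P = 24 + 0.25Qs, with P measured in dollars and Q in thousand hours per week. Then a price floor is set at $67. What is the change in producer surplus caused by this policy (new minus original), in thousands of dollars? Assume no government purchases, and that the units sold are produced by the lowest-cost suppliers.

Rearranging demand gives Qd = 296 - 4P; rearranging supply gives Qs = 4P - 96. In a free market, 296 - 4P = 4P - 96 gives the equilibrium P* = 49, Q* = 100.
Because the floor (67) lies above the market-clearing price, it is binding.
At P = 67: Qd = 296 - 4·67 = 28 and Qs = 4·67 - 96 = 172.
Producer surplus without the control is ½ · (49 - 24) · 100 = 1250.
With the floor, 28 units are sold at 67. The supply price at Q = 28 is 31, so PS = ½ · [(67 - 24) + (67 - 31)] · 28 = 1106.
Change in producer surplus = 1106 - 1250 = -144.

-144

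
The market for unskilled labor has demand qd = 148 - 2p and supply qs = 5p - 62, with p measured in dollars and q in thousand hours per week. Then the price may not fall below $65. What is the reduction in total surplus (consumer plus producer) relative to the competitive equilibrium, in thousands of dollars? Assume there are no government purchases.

1715

Setting quantity demanded equal to quantity supplied, 148 - 2p = 5p - 62, gives p* = 30 and q* = 88.
Since 65 > 30, the floor is binding.
At p = 65: qd = 148 - 2·65 = 18 and qs = 5·65 - 62 = 263.
Quantity traded falls to 18. At q = 18 the demand price is (148 - 18)/2 = 65 and the supply price is (62 + 18)/5 = 16.
Deadweight loss = ½ · (65 - 16) · (88 - 18) = ½ · 49 · 70 = 1715.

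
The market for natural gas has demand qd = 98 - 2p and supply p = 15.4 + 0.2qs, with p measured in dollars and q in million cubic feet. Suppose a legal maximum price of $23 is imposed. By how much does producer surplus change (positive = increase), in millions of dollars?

-86

Rearranging supply gives qs = 5p - 77. Equilibrium: 98 - 2p = 5p - 77, so 175 = 7p and p* = 25, q* = 48.
Since 23 < 25, the ceiling is binding.
At p = 23: qd = 98 - 2·23 = 52 and qs = 5·23 - 77 = 38.
Producer surplus without the control is ½ · (25 - 15.4) · 48 = 230.4.
With the ceiling, producers sell 38 units at 23, so PS = ½ · (23 - 15.4) · 38 = 144.4.
Change in producer surplus = 144.4 - 230.4 = -86.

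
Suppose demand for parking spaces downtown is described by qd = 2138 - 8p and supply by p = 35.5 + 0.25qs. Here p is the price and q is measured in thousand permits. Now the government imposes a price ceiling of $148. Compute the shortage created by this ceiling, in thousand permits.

504

Rearranging supply gives qs = 4p - 142. Setting quantity demanded equal to quantity supplied, 2138 - 8p = 4p - 142, gives p* = 190 and q* = 618.
Because the ceiling (148) lies below the market-clearing price, it is binding.
At p = 148: qd = 2138 - 8·148 = 954 and qs = 4·148 - 142 = 450.
Shortage = qd - qs = 954 - 450 = 504.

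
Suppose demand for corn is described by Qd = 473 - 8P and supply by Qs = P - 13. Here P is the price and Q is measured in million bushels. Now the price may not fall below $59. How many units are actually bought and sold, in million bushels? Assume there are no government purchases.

1

Setting quantity demanded equal to quantity supplied, 473 - 8P = P - 13, gives P* = 54 and Q* = 41.
Because the floor (59) lies above the market-clearing price, it is binding.
At P = 59: Qd = 473 - 8·59 = 1 and Qs = 59 - 13 = 46.
The quantity actually transacted is the short side, demand: 1.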